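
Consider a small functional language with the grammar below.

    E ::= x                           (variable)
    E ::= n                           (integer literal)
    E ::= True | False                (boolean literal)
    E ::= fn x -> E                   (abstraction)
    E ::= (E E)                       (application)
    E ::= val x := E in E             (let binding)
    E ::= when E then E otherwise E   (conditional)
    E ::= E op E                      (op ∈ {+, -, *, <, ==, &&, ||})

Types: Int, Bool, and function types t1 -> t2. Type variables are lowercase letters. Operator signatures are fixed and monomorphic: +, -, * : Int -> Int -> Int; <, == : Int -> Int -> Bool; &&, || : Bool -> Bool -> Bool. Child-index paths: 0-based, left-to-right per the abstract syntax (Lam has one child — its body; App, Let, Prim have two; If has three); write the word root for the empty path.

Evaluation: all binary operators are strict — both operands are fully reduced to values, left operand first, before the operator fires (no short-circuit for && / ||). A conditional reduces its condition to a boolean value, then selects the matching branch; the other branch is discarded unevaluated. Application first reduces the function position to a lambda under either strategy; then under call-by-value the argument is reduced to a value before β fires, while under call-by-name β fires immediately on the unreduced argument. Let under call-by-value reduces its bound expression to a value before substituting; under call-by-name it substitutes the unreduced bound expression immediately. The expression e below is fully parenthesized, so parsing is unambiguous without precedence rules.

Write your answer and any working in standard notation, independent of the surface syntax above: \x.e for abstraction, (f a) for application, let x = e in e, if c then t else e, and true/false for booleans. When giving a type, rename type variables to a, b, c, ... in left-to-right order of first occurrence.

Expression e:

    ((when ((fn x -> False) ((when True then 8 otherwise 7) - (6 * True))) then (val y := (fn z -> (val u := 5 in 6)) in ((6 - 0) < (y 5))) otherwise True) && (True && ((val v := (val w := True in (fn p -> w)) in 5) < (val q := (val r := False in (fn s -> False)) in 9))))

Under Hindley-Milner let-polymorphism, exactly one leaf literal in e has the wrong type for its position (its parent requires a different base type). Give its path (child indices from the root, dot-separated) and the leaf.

Working:
\x._ : a -> Bool
  unify Bool ~ Bool
  unify Int ~ Int
  unify Int ~ Int
  unify Int ~ Int
  unify Bool ~ Int
  FAIL: mismatch Bool ~ Int

Answer: 0.0.1.1.1 : true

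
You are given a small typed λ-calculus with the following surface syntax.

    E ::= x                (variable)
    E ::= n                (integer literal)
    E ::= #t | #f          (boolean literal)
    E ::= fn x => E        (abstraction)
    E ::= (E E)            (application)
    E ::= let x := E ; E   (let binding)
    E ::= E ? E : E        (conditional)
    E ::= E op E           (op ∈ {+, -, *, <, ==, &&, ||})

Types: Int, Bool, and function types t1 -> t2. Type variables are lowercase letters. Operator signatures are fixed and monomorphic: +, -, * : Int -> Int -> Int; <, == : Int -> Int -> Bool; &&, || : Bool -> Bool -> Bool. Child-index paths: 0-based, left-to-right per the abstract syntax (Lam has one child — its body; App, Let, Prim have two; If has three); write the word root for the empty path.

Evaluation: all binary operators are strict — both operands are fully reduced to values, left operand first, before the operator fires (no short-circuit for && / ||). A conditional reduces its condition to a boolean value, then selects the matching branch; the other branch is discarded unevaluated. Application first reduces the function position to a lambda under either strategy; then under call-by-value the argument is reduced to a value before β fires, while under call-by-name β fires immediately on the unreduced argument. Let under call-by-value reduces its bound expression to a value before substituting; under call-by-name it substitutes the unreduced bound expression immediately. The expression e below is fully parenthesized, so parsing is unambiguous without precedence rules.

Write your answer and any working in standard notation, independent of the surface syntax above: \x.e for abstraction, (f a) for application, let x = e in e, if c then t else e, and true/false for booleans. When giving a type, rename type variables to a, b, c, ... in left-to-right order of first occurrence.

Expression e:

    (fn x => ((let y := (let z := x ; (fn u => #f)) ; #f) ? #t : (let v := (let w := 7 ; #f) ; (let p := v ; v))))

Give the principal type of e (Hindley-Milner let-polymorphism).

Working:
x : a
let z : a
\u._ : b -> Bool
let y : forall. b -> Bool
  unify Bool ~ Bool
let w : Int
let v : Bool
v : Bool
let p : Bool
v : Bool
  unify Bool ~ Bool
\x._ : a -> Bool

Answer: a -> Bool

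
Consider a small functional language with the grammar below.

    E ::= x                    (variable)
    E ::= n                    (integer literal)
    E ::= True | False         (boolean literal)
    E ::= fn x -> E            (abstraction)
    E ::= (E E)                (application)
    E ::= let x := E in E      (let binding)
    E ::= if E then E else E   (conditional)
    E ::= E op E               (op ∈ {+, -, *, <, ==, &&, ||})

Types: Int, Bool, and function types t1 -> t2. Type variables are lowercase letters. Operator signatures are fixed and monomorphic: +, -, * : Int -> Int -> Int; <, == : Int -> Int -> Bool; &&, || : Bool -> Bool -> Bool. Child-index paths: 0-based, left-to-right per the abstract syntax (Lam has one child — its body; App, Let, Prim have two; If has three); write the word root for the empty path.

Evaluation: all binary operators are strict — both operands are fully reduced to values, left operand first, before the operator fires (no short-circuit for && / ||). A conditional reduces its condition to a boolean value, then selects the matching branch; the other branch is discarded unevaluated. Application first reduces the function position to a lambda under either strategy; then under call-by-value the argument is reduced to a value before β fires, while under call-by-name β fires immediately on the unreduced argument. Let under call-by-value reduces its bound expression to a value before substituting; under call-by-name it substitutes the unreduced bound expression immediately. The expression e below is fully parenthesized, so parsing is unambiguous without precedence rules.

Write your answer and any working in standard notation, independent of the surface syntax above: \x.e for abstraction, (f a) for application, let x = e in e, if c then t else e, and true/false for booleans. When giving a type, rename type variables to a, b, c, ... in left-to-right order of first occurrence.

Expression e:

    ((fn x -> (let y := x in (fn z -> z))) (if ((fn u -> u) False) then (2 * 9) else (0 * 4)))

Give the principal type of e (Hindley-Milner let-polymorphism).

Answer: a -> a

Derivation:
x : a
let y : a
z : b
\z._ : b -> b
\x._ : a -> b -> b
u : c
\u._ : c -> c
  unify c -> c ~ Bool -> d
  unify c ~ Bool
  unify Bool ~ d
_ _ : Bool
  unify Bool ~ Bool
  unify Int ~ Int
  unify Int ~ Int
  unify Int ~ Int
  unify Int ~ Int
  unify Int ~ Int
  unify a -> b -> b ~ Int -> e
  unify a ~ Int
  unify b -> b ~ e
_ _ : b -> b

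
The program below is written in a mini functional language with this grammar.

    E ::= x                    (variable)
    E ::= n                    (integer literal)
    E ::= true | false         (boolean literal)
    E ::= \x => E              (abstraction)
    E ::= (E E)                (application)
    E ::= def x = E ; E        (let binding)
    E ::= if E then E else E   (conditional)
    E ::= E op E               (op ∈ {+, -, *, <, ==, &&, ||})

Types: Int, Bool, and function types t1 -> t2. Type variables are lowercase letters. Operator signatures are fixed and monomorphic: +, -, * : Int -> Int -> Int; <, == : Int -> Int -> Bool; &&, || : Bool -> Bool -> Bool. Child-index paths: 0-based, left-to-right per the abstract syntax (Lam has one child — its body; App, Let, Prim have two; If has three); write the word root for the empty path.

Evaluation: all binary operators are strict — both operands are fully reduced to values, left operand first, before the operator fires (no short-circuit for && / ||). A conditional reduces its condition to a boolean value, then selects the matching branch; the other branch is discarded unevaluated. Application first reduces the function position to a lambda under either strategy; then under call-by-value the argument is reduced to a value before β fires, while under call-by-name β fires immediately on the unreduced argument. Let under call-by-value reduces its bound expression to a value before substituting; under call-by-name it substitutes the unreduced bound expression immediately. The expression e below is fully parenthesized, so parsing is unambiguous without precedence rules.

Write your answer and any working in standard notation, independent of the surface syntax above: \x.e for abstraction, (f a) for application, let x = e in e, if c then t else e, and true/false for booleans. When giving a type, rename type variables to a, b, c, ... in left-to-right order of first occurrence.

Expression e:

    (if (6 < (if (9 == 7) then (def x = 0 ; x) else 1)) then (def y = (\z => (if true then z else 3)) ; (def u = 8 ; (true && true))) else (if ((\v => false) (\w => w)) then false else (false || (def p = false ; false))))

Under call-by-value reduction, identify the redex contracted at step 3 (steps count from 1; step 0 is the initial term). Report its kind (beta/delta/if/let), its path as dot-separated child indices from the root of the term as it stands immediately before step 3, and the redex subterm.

Derivation:
step 0: (if (6 < (if (9 == 7) then (let x = 0 in x) else 1)) then (let y = (\z.(if true then z else 3)) in (let u = 8 in (true && true))) else (if ((\v.false) (\w.w)) then false else (false || (let p = false in false))))
step 1: [delta@0.1.0] (if (6 < (if false then (let x = 0 in x) else 1)) then (let y = (\z.(if true then z else 3)) in (let u = 8 in (true && true))) else (if ((\v.false) (\w.w)) then false else (false || (let p = false in false))))
step 2: [if@0.1] (if (6 < 1) then (let y = (\z.(if true then z else 3)) in (let u = 8 in (true && true))) else (if ((\v.false) (\w.w)) then false else (false || (let p = false in false))))
step 3: [delta@0] (if false then (let y = (\z.(if true then z else 3)) in (let u = 8 in (true && true))) else (if ((\v.false) (\w.w)) then false else (false || (let p = false in false))))

Answer: delta at 0 : (6 < 1)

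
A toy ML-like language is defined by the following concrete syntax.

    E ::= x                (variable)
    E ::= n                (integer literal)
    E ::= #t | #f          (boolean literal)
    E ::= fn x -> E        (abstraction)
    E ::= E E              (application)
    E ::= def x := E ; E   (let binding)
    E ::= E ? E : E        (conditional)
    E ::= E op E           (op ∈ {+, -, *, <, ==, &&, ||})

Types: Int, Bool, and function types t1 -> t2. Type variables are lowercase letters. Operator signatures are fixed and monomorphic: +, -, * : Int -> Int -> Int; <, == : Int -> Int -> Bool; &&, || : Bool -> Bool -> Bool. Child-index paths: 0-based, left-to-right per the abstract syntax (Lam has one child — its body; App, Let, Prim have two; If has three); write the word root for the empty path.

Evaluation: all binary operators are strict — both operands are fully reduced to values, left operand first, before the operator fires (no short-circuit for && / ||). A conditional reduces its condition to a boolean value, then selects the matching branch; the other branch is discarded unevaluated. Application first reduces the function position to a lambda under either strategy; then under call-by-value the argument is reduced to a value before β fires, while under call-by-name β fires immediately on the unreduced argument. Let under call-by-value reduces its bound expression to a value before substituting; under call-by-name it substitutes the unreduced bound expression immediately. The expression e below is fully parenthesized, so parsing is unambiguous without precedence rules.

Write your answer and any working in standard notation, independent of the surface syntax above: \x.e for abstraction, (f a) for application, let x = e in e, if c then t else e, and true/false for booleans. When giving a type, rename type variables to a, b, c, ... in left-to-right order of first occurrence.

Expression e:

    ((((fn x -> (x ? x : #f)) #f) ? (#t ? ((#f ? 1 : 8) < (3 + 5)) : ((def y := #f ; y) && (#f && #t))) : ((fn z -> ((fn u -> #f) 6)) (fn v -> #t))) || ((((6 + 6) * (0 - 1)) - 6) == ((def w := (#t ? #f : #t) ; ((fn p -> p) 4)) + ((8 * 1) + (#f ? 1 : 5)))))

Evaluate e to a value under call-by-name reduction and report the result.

Answer: false

Working:
step 0: ((if ((\x.(if x then x else false)) false) then (if true then ((if false then 1 else 8) < (3 + 5)) else ((let y = false in y) && (false && true))) else ((\z.((\u.false) 6)) (\v.true))) || ((((6 + 6) * (0 - 1)) - 6) == ((let w = (if true then false else true) in ((\p.p) 4)) + ((8 * 1) + (if false then 1 else 5)))))
step 1: [beta@0.0] ((if (if false then false else false) then (if true then ((if false then 1 else 8) < (3 + 5)) else ((let y = false in y) && (false && true))) else ((\z.((\u.false) 6)) (\v.true))) || ((((6 + 6) * (0 - 1)) - 6) == ((let w = (if true then false else true) in ((\p.p) 4)) + ((8 * 1) + (if false then 1 else 5)))))
step 2: [if@0.0] ((if false then (if true then ((if false then 1 else 8) < (3 + 5)) else ((let y = false in y) && (false && true))) else ((\z.((\u.false) 6)) (\v.true))) || ((((6 + 6) * (0 - 1)) - 6) == ((let w = (if true then false else true) in ((\p.p) 4)) + ((8 * 1) + (if false then 1 else 5)))))
step 3: [if@0] (((\z.((\u.false) 6)) (\v.true)) || ((((6 + 6) * (0 - 1)) - 6) == ((let w = (if true then false else true) in ((\p.p) 4)) + ((8 * 1) + (if false then 1 else 5)))))
step 4: [beta@0] (((\u.false) 6) || ((((6 + 6) * (0 - 1)) - 6) == ((let w = (if true then false else true) in ((\p.p) 4)) + ((8 * 1) + (if false then 1 else 5)))))
step 5: [beta@0] (false || ((((6 + 6) * (0 - 1)) - 6) == ((let w = (if true then false else true) in ((\p.p) 4)) + ((8 * 1) + (if false then 1 else 5)))))
step 6: [delta@1.0.0.0] (false || (((12 * (0 - 1)) - 6) == ((let w = (if true then false else true) in ((\p.p) 4)) + ((8 * 1) + (if false then 1 else 5)))))
step 7: [delta@1.0.0.1] (false || (((12 * -1) - 6) == ((let w = (if true then false else true) in ((\p.p) 4)) + ((8 * 1) + (if false then 1 else 5)))))
step 8: [delta@1.0.0] (false || ((-12 - 6) == ((let w = (if true then false else true) in ((\p.p) 4)) + ((8 * 1) + (if false then 1 else 5)))))
step 9: [delta@1.0] (false || (-18 == ((let w = (if true then false else true) in ((\p.p) 4)) + ((8 * 1) + (if false then 1 else 5)))))
step 10: [let@1.1.0] (false || (-18 == (((\p.p) 4) + ((8 * 1) + (if false then 1 else 5)))))
step 11: [beta@1.1.0] (false || (-18 == (4 + ((8 * 1) + (if false then 1 else 5)))))
step 12: [delta@1.1.1.0] (false || (-18 == (4 + (8 + (if false then 1 else 5)))))
step 13: [if@1.1.1.1] (false || (-18 == (4 + (8 + 5))))
step 14: [delta@1.1.1] (false || (-18 == (4 + 13)))
step 15: [delta@1.1] (false || (-18 == 17))
step 16: [delta@1] (false || false)
step 17: [delta@root] false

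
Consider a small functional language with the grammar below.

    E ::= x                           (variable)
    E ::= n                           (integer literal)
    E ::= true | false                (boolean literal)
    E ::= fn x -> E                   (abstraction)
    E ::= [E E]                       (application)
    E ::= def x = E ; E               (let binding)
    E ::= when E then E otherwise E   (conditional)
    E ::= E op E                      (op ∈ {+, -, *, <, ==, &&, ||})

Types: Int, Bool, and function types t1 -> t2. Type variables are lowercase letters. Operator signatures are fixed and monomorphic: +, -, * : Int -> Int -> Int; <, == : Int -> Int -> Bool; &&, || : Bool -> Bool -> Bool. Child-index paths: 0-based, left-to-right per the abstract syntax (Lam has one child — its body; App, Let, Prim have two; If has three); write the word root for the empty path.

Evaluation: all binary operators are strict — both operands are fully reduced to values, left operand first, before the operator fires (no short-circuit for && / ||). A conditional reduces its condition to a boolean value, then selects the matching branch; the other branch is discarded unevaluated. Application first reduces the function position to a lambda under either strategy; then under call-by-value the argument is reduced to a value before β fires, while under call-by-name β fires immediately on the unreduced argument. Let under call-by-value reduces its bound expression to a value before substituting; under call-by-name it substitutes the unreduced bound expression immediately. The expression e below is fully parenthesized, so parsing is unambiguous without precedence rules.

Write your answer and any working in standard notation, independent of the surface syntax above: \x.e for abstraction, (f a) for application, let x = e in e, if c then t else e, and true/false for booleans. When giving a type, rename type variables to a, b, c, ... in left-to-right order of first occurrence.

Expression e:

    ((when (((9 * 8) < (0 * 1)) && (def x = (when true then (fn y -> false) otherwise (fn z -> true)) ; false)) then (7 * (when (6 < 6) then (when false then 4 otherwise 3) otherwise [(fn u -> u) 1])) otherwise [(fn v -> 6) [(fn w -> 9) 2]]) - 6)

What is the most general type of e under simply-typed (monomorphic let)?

Trace:
  unify Int ~ Int
  unify Int ~ Int
  unify Int ~ Int
  unify Int ~ Int
  unify Int ~ Int
  unify Int ~ Int
  unify Bool ~ Bool
  unify Bool ~ Bool
\y._ : a -> Bool
\z._ : b -> Bool
  unify a -> Bool ~ b -> Bool
  unify a ~ b
  unify Bool ~ Bool
let x : b -> Bool
  unify Bool ~ Bool
  unify Bool ~ Bool
  unify Int ~ Int
  unify Int ~ Int
  unify Int ~ Int
  unify Bool ~ Bool
  unify Bool ~ Bool
  unify Int ~ Int
u : c
\u._ : c -> c
  unify c -> c ~ Int -> d
  unify c ~ Int
  unify Int ~ d
_ _ : Int
  unify Int ~ Int
  unify Int ~ Int
\v._ : e -> Int
\w._ : f -> Int
  unify f -> Int ~ Int -> g
  unify f ~ Int
  unify Int ~ g
_ _ : Int
  unify e -> Int ~ Int -> h
  unify e ~ Int
  unify Int ~ h
_ _ : Int
  unify Int ~ Int
  unify Int ~ Int
  unify Int ~ Int

Answer: Int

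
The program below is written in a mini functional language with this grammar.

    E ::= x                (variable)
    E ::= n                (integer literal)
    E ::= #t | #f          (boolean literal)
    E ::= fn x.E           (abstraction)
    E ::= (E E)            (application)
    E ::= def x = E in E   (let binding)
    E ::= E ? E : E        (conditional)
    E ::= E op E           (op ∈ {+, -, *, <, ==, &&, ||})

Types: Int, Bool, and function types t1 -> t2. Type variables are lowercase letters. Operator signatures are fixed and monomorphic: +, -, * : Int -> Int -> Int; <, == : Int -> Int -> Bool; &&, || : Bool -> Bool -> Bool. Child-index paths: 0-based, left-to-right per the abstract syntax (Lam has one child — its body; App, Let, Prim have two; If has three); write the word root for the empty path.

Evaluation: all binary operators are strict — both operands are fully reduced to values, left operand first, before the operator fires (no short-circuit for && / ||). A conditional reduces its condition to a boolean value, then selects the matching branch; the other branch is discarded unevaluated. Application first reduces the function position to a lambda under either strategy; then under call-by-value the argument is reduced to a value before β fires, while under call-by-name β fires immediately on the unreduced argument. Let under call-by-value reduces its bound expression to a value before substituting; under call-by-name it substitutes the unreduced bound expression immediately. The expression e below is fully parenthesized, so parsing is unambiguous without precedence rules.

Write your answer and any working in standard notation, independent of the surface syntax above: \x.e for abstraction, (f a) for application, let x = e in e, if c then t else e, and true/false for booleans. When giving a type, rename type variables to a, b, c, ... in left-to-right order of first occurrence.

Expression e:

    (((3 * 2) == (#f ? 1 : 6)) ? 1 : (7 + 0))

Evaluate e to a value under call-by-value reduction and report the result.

Derivation:
step 0: (if ((3 * 2) == (if false then 1 else 6)) then 1 else (7 + 0))
step 1: [delta@0.0] (if (6 == (if false then 1 else 6)) then 1 else (7 + 0))
step 2: [if@0.1] (if (6 == 6) then 1 else (7 + 0))
step 3: [delta@0] (if true then 1 else (7 + 0))
step 4: [if@root] 1

Answer: 1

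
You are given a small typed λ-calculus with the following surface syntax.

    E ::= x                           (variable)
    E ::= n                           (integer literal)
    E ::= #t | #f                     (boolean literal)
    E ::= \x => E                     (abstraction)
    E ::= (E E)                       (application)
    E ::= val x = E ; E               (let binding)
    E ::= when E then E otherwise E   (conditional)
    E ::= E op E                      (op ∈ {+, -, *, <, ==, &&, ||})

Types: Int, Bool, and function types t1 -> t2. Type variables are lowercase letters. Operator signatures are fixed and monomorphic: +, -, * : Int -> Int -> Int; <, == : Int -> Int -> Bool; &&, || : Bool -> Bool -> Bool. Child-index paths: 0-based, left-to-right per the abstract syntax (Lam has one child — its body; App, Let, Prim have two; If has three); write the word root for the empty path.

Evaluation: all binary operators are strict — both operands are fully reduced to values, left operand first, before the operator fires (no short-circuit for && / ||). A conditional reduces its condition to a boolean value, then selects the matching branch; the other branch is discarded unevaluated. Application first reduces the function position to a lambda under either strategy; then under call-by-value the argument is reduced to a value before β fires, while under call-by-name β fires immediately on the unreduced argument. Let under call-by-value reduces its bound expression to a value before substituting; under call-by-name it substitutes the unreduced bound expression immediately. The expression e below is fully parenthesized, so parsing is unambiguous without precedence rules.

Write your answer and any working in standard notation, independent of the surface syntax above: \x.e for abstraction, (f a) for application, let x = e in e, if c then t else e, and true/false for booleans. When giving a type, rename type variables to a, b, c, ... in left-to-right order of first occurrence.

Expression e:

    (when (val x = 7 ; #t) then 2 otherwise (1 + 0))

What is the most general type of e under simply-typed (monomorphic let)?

Answer: Int

Working:
let x : Int
  unify Bool ~ Bool
  unify Int ~ Int
  unify Int ~ Int
  unify Int ~ Int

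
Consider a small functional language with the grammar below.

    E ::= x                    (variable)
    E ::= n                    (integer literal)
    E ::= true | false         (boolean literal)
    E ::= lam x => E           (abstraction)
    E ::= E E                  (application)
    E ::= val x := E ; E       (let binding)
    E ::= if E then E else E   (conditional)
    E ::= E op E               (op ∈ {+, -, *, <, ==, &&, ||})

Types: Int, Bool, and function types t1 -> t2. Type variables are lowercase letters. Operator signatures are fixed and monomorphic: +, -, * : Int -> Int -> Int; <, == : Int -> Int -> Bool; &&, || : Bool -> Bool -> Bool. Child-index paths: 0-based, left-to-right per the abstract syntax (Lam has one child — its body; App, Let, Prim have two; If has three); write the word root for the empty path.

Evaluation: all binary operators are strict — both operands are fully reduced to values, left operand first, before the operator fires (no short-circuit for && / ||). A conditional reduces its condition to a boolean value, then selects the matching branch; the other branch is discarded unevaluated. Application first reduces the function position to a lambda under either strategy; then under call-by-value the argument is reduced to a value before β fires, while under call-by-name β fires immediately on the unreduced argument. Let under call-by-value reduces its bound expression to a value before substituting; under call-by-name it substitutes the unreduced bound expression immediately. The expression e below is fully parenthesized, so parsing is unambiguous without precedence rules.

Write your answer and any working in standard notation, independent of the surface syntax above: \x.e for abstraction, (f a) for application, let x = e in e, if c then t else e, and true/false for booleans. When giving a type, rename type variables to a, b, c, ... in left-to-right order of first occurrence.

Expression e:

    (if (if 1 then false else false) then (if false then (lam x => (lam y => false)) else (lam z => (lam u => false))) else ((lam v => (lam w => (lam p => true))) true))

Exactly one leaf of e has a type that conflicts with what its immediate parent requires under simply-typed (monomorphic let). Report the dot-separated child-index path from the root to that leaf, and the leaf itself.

Working:
  unify Int ~ Bool
  FAIL: mismatch Int ~ Bool

Answer: 0.0 : 1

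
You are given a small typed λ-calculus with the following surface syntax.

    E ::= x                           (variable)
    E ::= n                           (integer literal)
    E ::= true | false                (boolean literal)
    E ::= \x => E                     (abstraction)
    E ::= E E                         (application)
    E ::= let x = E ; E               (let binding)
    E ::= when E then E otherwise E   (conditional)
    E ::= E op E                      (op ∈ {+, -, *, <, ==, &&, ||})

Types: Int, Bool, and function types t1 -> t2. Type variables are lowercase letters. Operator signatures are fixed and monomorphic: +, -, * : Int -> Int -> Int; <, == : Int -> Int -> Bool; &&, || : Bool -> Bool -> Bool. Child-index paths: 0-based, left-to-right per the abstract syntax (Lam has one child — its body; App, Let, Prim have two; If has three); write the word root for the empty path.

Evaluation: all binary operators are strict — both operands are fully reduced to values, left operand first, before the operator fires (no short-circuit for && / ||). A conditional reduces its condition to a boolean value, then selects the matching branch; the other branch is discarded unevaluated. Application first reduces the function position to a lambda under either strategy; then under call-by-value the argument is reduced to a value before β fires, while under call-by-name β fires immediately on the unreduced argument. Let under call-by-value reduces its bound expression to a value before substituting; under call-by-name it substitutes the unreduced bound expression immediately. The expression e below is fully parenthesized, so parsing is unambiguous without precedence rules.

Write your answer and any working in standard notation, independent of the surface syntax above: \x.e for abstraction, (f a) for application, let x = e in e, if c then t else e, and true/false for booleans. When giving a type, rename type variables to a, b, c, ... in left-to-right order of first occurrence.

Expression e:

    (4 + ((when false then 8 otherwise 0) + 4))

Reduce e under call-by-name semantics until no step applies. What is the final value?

Answer: 8

Derivation:
step 0: (4 + ((if false then 8 else 0) + 4))
step 1: [if@1.0] (4 + (0 + 4))
step 2: [delta@1] (4 + 4)
step 3: [delta@root] 8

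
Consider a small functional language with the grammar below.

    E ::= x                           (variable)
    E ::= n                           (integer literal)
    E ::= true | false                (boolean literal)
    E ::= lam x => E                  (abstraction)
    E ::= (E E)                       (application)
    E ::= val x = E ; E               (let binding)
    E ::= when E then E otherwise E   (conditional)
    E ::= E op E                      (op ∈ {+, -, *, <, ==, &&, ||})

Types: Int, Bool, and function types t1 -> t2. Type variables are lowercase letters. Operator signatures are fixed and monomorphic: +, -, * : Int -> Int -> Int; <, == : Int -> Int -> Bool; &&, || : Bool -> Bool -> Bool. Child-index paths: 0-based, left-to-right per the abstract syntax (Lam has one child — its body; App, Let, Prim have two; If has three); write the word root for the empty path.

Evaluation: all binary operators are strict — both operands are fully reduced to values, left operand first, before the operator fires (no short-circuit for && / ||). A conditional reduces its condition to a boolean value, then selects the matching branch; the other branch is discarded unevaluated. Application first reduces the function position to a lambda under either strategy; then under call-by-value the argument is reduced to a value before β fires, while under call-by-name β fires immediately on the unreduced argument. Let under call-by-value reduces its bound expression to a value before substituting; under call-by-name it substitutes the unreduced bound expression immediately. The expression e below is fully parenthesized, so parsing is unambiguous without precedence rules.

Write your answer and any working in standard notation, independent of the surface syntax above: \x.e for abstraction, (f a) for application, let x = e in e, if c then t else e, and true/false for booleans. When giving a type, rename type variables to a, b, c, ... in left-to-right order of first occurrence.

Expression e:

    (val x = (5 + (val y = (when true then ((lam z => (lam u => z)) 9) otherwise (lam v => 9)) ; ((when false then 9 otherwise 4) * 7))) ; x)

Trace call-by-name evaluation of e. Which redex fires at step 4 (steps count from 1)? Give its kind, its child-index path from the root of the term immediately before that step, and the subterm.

Working:
step 0: (let x = (5 + (let y = (if true then ((\z.(\u.z)) 9) else (\v.9)) in ((if false then 9 else 4) * 7))) in x)
step 1: [let@root] (5 + (let y = (if true then ((\z.(\u.z)) 9) else (\v.9)) in ((if false then 9 else 4) * 7)))
step 2: [let@1] (5 + ((if false then 9 else 4) * 7))
step 3: [if@1.0] (5 + (4 * 7))
step 4: [delta@1] (5 + 28)

Answer: delta at 1 : (4 * 7)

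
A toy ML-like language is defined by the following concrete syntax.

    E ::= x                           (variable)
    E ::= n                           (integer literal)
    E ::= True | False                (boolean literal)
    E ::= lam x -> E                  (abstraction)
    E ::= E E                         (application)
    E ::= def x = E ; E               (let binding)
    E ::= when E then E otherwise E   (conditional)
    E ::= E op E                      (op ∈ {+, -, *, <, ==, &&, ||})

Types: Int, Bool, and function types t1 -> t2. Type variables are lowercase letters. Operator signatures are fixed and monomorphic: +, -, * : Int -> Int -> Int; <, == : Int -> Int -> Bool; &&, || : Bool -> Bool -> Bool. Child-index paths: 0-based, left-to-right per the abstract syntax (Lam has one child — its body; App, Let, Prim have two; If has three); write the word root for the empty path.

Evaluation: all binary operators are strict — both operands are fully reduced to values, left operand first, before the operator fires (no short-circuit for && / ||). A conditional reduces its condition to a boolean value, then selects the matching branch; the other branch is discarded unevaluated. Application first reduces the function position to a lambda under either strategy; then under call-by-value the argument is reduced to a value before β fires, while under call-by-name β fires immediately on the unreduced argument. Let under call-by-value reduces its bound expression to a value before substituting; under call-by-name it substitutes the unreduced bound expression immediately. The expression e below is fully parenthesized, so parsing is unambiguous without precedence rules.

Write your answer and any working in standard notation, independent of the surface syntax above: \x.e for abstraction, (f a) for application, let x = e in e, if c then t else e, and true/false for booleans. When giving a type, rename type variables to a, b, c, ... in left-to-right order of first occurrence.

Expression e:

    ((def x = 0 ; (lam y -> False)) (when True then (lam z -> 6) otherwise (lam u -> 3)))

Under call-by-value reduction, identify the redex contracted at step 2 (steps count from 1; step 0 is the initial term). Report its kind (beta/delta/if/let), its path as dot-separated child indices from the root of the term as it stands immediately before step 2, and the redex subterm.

Working:
step 0: ((let x = 0 in (\y.false)) (if true then (\z.6) else (\u.3)))
step 1: [let@0] ((\y.false) (if true then (\z.6) else (\u.3)))
step 2: [if@1] ((\y.false) (\z.6))

Answer: if at 1 : (if true then (\z.6) else (\u.3))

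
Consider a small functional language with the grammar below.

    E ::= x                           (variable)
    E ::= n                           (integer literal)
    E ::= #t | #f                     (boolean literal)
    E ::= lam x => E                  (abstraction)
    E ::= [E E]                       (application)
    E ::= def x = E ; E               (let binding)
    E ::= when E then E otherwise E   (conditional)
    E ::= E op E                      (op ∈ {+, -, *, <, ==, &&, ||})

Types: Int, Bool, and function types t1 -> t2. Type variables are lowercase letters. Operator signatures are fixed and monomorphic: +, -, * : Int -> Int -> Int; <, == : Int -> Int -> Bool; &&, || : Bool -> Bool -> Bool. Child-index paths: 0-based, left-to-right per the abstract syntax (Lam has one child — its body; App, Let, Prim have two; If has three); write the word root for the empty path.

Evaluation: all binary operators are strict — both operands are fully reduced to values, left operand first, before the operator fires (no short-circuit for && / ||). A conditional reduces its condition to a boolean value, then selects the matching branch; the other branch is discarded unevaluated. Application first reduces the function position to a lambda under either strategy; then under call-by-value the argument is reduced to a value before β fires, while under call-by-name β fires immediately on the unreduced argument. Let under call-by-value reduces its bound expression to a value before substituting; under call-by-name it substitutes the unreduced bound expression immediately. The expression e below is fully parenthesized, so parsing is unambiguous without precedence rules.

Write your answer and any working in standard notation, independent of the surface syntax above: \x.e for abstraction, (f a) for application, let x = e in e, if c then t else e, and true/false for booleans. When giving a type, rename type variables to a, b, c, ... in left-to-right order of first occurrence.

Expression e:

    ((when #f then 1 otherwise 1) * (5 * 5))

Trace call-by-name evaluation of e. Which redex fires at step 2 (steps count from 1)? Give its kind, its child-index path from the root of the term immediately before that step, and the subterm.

Answer: delta at 1 : (5 * 5)

Trace:
step 0: ((if false then 1 else 1) * (5 * 5))
step 1: [if@0] (1 * (5 * 5))
step 2: [delta@1] (1 * 25)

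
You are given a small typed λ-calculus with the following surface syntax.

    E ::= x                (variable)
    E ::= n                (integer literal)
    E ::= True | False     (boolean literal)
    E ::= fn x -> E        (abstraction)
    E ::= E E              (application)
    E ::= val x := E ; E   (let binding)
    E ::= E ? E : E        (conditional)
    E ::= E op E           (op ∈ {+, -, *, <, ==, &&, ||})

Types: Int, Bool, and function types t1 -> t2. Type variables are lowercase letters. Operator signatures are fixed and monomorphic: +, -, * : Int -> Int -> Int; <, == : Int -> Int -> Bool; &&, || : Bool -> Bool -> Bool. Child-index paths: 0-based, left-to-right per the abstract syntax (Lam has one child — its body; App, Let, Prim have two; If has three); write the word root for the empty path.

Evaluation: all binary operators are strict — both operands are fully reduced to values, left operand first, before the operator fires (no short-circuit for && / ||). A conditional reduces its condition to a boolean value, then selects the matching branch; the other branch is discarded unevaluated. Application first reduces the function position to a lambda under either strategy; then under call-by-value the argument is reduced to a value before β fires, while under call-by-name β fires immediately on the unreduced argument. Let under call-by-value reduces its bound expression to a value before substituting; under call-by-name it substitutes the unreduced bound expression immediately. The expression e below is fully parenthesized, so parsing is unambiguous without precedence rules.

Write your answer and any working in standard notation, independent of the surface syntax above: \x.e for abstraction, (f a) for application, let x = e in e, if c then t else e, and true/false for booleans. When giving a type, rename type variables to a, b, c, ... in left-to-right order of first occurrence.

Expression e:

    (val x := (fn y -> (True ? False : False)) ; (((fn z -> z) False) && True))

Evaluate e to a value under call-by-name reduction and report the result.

Answer: false

Working:
step 0: (let x = (\y.(if true then false else false)) in (((\z.z) false) && true))
step 1: [let@root] (((\z.z) false) && true)
step 2: [beta@0] (false && true)
step 3: [delta@root] false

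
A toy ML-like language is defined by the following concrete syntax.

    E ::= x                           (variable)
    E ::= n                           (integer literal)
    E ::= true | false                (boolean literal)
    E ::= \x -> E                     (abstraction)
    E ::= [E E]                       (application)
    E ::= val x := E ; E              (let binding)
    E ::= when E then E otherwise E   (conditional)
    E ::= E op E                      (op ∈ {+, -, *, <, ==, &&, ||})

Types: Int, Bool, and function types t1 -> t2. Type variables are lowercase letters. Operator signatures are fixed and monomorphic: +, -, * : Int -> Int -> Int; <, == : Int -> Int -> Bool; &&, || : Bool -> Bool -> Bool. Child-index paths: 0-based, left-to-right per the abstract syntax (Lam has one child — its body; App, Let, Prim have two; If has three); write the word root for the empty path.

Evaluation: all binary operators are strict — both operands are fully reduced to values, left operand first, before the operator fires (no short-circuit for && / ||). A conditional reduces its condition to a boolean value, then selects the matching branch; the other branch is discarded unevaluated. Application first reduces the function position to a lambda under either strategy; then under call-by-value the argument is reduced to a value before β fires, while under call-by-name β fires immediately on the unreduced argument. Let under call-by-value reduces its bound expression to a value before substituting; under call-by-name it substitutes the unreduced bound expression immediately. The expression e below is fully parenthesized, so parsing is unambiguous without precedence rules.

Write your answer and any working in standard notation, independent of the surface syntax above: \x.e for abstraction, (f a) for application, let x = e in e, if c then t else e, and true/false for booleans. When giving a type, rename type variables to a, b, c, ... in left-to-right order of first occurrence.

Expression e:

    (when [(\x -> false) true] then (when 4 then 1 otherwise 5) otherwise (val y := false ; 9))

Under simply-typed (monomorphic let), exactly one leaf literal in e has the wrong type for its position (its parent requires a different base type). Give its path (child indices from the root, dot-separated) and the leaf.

Trace:
\x._ : a -> Bool
  unify a -> Bool ~ Bool -> b
  unify a ~ Bool
  unify Bool ~ b
_ _ : Bool
  unify Bool ~ Bool
  unify Int ~ Bool
  FAIL: mismatch Int ~ Bool

Answer: 1.0 : 4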